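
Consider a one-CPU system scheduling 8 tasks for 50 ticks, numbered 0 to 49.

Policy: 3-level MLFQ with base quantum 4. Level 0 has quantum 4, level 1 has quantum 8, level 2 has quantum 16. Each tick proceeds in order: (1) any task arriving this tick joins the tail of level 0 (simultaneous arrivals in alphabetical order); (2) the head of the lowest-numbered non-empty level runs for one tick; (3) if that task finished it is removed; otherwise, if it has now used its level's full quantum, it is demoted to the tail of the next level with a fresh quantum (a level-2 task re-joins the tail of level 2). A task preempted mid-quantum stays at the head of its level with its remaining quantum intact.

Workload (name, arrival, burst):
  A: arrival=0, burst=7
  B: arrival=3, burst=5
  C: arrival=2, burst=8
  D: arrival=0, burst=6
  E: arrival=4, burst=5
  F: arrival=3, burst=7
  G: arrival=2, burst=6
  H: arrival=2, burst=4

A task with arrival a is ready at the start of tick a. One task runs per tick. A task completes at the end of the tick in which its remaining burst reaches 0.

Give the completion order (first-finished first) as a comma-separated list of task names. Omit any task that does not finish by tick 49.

t=0: L0/L1/L2 = AD/-/- → run A
t=1: L0/L1/L2 = AD/-/- → run A
t=2: L0/L1/L2 = ADCGH/-/- → run A
t=3: L0/L1/L2 = ADCGHBF/-/- → run A
t=4: L0/L1/L2 = DCGHBFE/A/- → run D
t=5: L0/L1/L2 = DCGHBFE/A/- → run D
t=6: L0/L1/L2 = DCGHBFE/A/- → run D
t=7: L0/L1/L2 = DCGHBFE/A/- → run D
t=8: L0/L1/L2 = CGHBFE/AD/- → run C
t=9: L0/L1/L2 = CGHBFE/AD/- → run C
t=10: L0/L1/L2 = CGHBFE/AD/- → run C
t=11: L0/L1/L2 = CGHBFE/AD/- → run C
t=12: L0/L1/L2 = GHBFE/ADC/- → run G
t=13: L0/L1/L2 = GHBFE/ADC/- → run G
t=14: L0/L1/L2 = GHBFE/ADC/- → run G
t=15: L0/L1/L2 = GHBFE/ADC/- → run G
t=16: L0/L1/L2 = HBFE/ADCG/- → run H
t=17: L0/L1/L2 = HBFE/ADCG/- → run H
t=18: L0/L1/L2 = HBFE/ADCG/- → run H
t=19: L0/L1/L2 = HBFE/ADCG/- → run H
t=20: L0/L1/L2 = BFE/ADCG/- → run B
t=21: L0/L1/L2 = BFE/ADCG/- → run B
t=22: L0/L1/L2 = BFE/ADCG/- → run B
t=23: L0/L1/L2 = BFE/ADCG/- → run B
t=24: L0/L1/L2 = FE/ADCGB/- → run F
t=25: L0/L1/L2 = FE/ADCGB/- → run F
t=26: L0/L1/L2 = FE/ADCGB/- → run F
t=27: L0/L1/L2 = FE/ADCGB/- → run F
t=28: L0/L1/L2 = E/ADCGBF/- → run E
t=29: L0/L1/L2 = E/ADCGBF/- → run E
t=30: L0/L1/L2 = E/ADCGBF/- → run E
t=31: L0/L1/L2 = E/ADCGBF/- → run E
t=32: L0/L1/L2 = -/ADCGBFE/- → run A
t=33: L0/L1/L2 = -/ADCGBFE/- → run A
t=34: L0/L1/L2 = -/ADCGBFE/- → run A
t=35: L0/L1/L2 = -/DCGBFE/- → run D
t=36: L0/L1/L2 = -/DCGBFE/- → run D
t=37: L0/L1/L2 = -/CGBFE/- → run C
t=38: L0/L1/L2 = -/CGBFE/- → run C
t=39: L0/L1/L2 = -/CGBFE/- → run C
t=40: L0/L1/L2 = -/CGBFE/- → run C
t=41: L0/L1/L2 = -/GBFE/- → run G
t=42: L0/L1/L2 = -/GBFE/- → run G
t=43: L0/L1/L2 = -/BFE/- → run B
t=44: L0/L1/L2 = -/FE/- → run F
t=45: L0/L1/L2 = -/FE/- → run F
t=46: L0/L1/L2 = -/FE/- → run F
t=47: L0/L1/L2 = -/E/- → run E
t=48: (idle)
t=49: (idle)

completion order = H, A, D, C, G, B, F, E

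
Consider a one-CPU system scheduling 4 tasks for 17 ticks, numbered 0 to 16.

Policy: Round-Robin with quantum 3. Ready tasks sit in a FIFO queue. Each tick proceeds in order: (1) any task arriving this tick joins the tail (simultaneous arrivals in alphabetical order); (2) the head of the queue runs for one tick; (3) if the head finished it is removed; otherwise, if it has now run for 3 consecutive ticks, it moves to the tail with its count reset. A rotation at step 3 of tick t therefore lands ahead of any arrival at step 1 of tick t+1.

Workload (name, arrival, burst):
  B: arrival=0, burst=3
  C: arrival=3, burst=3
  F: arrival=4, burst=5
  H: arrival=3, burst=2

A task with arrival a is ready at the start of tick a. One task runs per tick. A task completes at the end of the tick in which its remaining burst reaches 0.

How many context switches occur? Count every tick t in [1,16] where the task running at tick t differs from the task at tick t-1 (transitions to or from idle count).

t=0: queue=[B] q_used=0 → run B
t=1: queue=[B] q_used=1 → run B
t=2: queue=[B] q_used=2 → run B
t=3: queue=[C,H] q_used=0 → run C
t=4: queue=[C,H,F] q_used=1 → run C
t=5: queue=[C,H,F] q_used=2 → run C
t=6: queue=[H,F] q_used=0 → run H
t=7: queue=[H,F] q_used=1 → run H
t=8: queue=[F] q_used=0 → run F
t=9: queue=[F] q_used=1 → run F
t=10: queue=[F] q_used=2 → run F
t=11: queue=[F] q_used=0 → run F
t=12: queue=[F] q_used=1 → run F
t=13: (idle)
t=14: (idle)
t=15: (idle)
t=16: (idle)

context switches = 4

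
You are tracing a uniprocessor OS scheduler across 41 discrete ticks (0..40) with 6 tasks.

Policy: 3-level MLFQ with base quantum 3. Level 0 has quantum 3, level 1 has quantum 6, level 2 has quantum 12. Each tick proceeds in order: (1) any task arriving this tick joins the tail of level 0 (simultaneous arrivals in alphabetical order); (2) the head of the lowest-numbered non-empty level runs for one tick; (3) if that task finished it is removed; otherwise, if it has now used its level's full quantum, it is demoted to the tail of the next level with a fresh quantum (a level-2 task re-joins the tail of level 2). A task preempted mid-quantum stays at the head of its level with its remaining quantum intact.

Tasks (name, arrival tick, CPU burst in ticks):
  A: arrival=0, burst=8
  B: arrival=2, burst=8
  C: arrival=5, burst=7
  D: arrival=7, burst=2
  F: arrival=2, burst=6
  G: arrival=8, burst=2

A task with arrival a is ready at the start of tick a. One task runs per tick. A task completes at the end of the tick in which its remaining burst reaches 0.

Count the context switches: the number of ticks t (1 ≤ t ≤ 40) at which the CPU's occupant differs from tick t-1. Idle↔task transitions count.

t=0: L0/L1/L2 = A/-/- → run A
t=1: L0/L1/L2 = A/-/- → run A
t=2: L0/L1/L2 = ABF/-/- → run A
t=3: L0/L1/L2 = BF/A/- → run B
t=4: L0/L1/L2 = BF/A/- → run B
t=5: L0/L1/L2 = BFC/A/- → run B
t=6: L0/L1/L2 = FC/AB/- → run F
t=7: L0/L1/L2 = FCD/AB/- → run F
t=8: L0/L1/L2 = FCDG/AB/- → run F
t=9: L0/L1/L2 = CDG/ABF/- → run C
t=10: L0/L1/L2 = CDG/ABF/- → run C
t=11: L0/L1/L2 = CDG/ABF/- → run C
t=12: L0/L1/L2 = DG/ABFC/- → run D
t=13: L0/L1/L2 = DG/ABFC/- → run D
t=14: L0/L1/L2 = G/ABFC/- → run G
t=15: L0/L1/L2 = G/ABFC/- → run G
t=16: L0/L1/L2 = -/ABFC/- → run A
t=17: L0/L1/L2 = -/ABFC/- → run A
t=18: L0/L1/L2 = -/ABFC/- → run A
t=19: L0/L1/L2 = -/ABFC/- → run A
t=20: L0/L1/L2 = -/ABFC/- → run A
t=21: L0/L1/L2 = -/BFC/- → run B
t=22: L0/L1/L2 = -/BFC/- → run B
t=23: L0/L1/L2 = -/BFC/- → run B
t=24: L0/L1/L2 = -/BFC/- → run B
t=25: L0/L1/L2 = -/BFC/- → run B
t=26: L0/L1/L2 = -/FC/- → run F
t=27: L0/L1/L2 = -/FC/- → run F
t=28: L0/L1/L2 = -/FC/- → run F
t=29: L0/L1/L2 = -/C/- → run C
t=30: L0/L1/L2 = -/C/- → run C
t=31: L0/L1/L2 = -/C/- → run C
t=32: L0/L1/L2 = -/C/- → run C
t=33: (idle)
t=34: (idle)
t=35: (idle)
t=36: (idle)
t=37: (idle)
t=38: (idle)
t=39: (idle)
t=40: (idle)

context switches = 10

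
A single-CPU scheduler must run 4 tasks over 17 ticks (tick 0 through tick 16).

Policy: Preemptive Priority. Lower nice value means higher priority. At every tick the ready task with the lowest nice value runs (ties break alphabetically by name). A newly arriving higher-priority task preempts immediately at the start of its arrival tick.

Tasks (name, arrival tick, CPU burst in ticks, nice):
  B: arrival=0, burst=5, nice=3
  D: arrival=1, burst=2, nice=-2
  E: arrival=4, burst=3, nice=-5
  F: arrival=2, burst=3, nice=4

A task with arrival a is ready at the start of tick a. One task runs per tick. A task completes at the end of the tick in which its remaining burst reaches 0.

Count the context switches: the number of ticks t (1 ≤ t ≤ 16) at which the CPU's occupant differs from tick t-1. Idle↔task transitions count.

context switches = 6

t=0: ready={B} → run B
t=1: ready={B,D} → run D
t=2: ready={B,D,F} → run D
t=3: ready={B,F} → run B
t=4: ready={B,E,F} → run E
t=5: ready={B,E,F} → run E
t=6: ready={B,E,F} → run E
t=7: ready={B,F} → run B
t=8: ready={B,F} → run B
t=9: ready={B,F} → run B
t=10: ready={F} → run F
t=11: ready={F} → run F
t=12: ready={F} → run F
t=13: (idle)
t=14: (idle)
t=15: (idle)
t=16: (idle)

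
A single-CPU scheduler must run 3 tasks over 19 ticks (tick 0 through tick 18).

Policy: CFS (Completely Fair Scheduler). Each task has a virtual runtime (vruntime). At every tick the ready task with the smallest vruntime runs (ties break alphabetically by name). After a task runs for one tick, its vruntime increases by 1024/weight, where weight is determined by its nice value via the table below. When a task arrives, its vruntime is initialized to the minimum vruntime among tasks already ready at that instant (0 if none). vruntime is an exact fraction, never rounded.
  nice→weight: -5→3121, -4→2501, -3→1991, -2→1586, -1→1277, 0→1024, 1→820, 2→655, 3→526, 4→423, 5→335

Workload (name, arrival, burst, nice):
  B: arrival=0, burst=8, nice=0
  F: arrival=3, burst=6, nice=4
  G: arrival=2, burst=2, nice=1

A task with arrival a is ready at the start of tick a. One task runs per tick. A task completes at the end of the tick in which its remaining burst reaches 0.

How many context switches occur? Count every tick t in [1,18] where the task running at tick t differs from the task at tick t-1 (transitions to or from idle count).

t=0: vr[B=0] → run B
t=1: vr[B=1] → run B
t=2: vr[B=2 G=2] → run B
t=3: vr[B=3 F=2 G=2] → run F
t=4: vr[B=3 F=1870/423 G=2] → run G
t=5: vr[B=3 F=1870/423 G=666/205] → run B
t=6: vr[B=4 F=1870/423 G=666/205] → run G
t=7: vr[B=4 F=1870/423] → run B
t=8: vr[B=5 F=1870/423] → run F
t=9: vr[B=5 F=2894/423] → run B
t=10: vr[B=6 F=2894/423] → run B
t=11: vr[B=7 F=2894/423] → run F
t=12: vr[B=7 F=1306/141] → run B
t=13: vr[F=1306/141] → run F
t=14: vr[F=4942/423] → run F
t=15: vr[F=5966/423] → run F
t=16: (idle)
t=17: (idle)
t=18: (idle)

context switches = 11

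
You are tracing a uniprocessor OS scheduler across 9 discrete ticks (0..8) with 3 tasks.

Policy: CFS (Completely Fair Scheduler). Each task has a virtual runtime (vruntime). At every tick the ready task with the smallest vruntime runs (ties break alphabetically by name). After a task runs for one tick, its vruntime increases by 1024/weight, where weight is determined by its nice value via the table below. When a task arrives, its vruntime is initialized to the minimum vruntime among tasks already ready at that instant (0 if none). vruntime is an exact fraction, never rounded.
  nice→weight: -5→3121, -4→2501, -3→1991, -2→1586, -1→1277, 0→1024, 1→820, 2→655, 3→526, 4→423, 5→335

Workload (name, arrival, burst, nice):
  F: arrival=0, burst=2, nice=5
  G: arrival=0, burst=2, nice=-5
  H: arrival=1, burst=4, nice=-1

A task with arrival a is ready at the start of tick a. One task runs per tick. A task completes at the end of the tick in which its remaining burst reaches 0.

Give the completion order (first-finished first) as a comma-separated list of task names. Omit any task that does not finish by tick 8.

t=0: vr[F=0 G=0] → run F
t=1: vr[F=1024/335 G=0 H=0] → run G
t=2: vr[F=1024/335 G=1024/3121 H=0] → run H
t=3: vr[F=1024/335 G=1024/3121 H=1024/1277] → run G
t=4: vr[F=1024/335 H=1024/1277] → run H
t=5: vr[F=1024/335 H=2048/1277] → run H
t=6: vr[F=1024/335 H=3072/1277] → run H
t=7: vr[F=1024/335] → run F
t=8: (idle)

completion order = G, H, F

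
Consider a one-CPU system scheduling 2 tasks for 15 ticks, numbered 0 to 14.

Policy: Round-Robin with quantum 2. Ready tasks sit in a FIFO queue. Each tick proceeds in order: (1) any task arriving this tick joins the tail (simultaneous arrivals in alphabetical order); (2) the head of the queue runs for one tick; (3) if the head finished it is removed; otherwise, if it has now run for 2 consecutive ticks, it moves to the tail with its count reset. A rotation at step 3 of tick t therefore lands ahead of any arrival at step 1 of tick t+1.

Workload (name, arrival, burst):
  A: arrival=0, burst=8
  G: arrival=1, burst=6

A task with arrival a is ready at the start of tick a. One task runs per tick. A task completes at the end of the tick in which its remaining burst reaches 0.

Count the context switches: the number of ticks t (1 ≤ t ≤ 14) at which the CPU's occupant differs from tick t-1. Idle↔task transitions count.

context switches = 7

t=0: queue=[A] q_used=0 → run A
t=1: queue=[A,G] q_used=1 → run A
t=2: queue=[G,A] q_used=0 → run G
t=3: queue=[G,A] q_used=1 → run G
t=4: queue=[A,G] q_used=0 → run A
t=5: queue=[A,G] q_used=1 → run A
t=6: queue=[G,A] q_used=0 → run G
t=7: queue=[G,A] q_used=1 → run G
t=8: queue=[A,G] q_used=0 → run A
t=9: queue=[A,G] q_used=1 → run A
t=10: queue=[G,A] q_used=0 → run G
t=11: queue=[G,A] q_used=1 → run G
t=12: queue=[A] q_used=0 → run A
t=13: queue=[A] q_used=1 → run A
t=14: (idle)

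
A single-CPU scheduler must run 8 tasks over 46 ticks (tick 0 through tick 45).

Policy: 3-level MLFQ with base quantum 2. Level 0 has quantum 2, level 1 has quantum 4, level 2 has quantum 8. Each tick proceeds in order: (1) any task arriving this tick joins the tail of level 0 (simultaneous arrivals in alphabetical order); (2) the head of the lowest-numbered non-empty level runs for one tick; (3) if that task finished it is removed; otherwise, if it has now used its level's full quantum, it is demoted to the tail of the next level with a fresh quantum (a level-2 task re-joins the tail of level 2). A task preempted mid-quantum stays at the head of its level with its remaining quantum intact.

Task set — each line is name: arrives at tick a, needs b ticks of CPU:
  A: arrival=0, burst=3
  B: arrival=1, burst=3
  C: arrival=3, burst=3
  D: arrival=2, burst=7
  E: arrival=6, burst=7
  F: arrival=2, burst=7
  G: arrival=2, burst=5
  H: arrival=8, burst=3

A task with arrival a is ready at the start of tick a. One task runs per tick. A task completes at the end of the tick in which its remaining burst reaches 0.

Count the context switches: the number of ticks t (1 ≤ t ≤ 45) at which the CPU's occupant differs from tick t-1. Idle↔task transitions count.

t=0: L0/L1/L2 = A/-/- → run A
t=1: L0/L1/L2 = AB/-/- → run A
t=2: L0/L1/L2 = BDFG/A/- → run B
t=3: L0/L1/L2 = BDFGC/A/- → run B
t=4: L0/L1/L2 = DFGC/AB/- → run D
t=5: L0/L1/L2 = DFGC/AB/- → run D
t=6: L0/L1/L2 = FGCE/ABD/- → run F
t=7: L0/L1/L2 = FGCE/ABD/- → run F
t=8: L0/L1/L2 = GCEH/ABDF/- → run G
t=9: L0/L1/L2 = GCEH/ABDF/- → run G
t=10: L0/L1/L2 = CEH/ABDFG/- → run C
t=11: L0/L1/L2 = CEH/ABDFG/- → run C
t=12: L0/L1/L2 = EH/ABDFGC/- → run E
t=13: L0/L1/L2 = EH/ABDFGC/- → run E
t=14: L0/L1/L2 = H/ABDFGCE/- → run H
t=15: L0/L1/L2 = H/ABDFGCE/- → run H
t=16: L0/L1/L2 = -/ABDFGCEH/- → run A
t=17: L0/L1/L2 = -/BDFGCEH/- → run B
t=18: L0/L1/L2 = -/DFGCEH/- → run D
t=19: L0/L1/L2 = -/DFGCEH/- → run D
t=20: L0/L1/L2 = -/DFGCEH/- → run D
t=21: L0/L1/L2 = -/DFGCEH/- → run D
t=22: L0/L1/L2 = -/FGCEH/D → run F
t=23: L0/L1/L2 = -/FGCEH/D → run F
t=24: L0/L1/L2 = -/FGCEH/D → run F
t=25: L0/L1/L2 = -/FGCEH/D → run F
t=26: L0/L1/L2 = -/GCEH/DF → run G
t=27: L0/L1/L2 = -/GCEH/DF → run G
t=28: L0/L1/L2 = -/GCEH/DF → run G
t=29: L0/L1/L2 = -/CEH/DF → run C
t=30: L0/L1/L2 = -/EH/DF → run E
t=31: L0/L1/L2 = -/EH/DF → run E
t=32: L0/L1/L2 = -/EH/DF → run E
t=33: L0/L1/L2 = -/EH/DF → run E
t=34: L0/L1/L2 = -/H/DFE → run H
t=35: L0/L1/L2 = -/-/DFE → run D
t=36: L0/L1/L2 = -/-/FE → run F
t=37: L0/L1/L2 = -/-/E → run E
t=38: (idle)
t=39: (idle)
t=40: (idle)
t=41: (idle)
t=42: (idle)
t=43: (idle)
t=44: (idle)
t=45: (idle)

context switches = 19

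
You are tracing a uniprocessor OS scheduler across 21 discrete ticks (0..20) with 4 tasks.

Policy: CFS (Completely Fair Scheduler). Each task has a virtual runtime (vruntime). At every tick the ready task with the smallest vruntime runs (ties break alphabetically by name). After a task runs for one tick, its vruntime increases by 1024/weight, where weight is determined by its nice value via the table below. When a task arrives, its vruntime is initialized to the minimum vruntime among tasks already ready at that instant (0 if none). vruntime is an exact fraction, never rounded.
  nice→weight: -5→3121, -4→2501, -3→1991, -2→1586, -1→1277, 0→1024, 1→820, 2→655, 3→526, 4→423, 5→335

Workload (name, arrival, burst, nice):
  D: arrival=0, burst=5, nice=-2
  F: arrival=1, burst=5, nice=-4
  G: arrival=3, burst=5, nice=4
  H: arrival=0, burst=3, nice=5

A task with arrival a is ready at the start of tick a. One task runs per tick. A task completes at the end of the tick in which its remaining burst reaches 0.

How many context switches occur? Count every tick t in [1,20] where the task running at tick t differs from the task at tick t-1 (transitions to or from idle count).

context switches = 15

t=0: vr[D=0 H=0] → run D
t=1: vr[D=512/793 F=0 H=0] → run F
t=2: vr[D=512/793 F=1024/2501 H=0] → run H
t=3: vr[D=512/793 F=1024/2501 G=1024/2501 H=1024/335] → run F
t=4: vr[D=512/793 F=2048/2501 G=1024/2501 H=1024/335] → run G
t=5: vr[D=512/793 F=2048/2501 G=2994176/1057923 H=1024/335] → run D
t=6: vr[D=1024/793 F=2048/2501 G=2994176/1057923 H=1024/335] → run F
t=7: vr[D=1024/793 F=3072/2501 G=2994176/1057923 H=1024/335] → run F
t=8: vr[D=1024/793 F=4096/2501 G=2994176/1057923 H=1024/335] → run D
t=9: vr[D=1536/793 F=4096/2501 G=2994176/1057923 H=1024/335] → run F
t=10: vr[D=1536/793 G=2994176/1057923 H=1024/335] → run D
t=11: vr[D=2048/793 G=2994176/1057923 H=1024/335] → run D
t=12: vr[G=2994176/1057923 H=1024/335] → run G
t=13: vr[G=5555200/1057923 H=1024/335] → run H
t=14: vr[G=5555200/1057923 H=2048/335] → run G
t=15: vr[G=2705408/352641 H=2048/335] → run H
t=16: vr[G=2705408/352641] → run G
t=17: vr[G=10677248/1057923] → run G
t=18: (idle)
t=19: (idle)
t=20: (idle)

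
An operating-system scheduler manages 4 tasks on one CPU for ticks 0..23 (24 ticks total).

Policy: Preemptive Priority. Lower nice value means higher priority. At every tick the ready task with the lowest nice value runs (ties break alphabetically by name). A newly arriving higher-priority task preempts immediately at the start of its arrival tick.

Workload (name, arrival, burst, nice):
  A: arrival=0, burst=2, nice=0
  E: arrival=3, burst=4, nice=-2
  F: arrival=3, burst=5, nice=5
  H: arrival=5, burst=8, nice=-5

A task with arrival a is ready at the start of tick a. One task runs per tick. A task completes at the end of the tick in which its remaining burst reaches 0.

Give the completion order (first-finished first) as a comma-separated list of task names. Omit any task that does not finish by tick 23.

t=0: ready={A} → run A
t=1: ready={A} → run A
t=2: (idle)
t=3: ready={E,F} → run E
t=4: ready={E,F} → run E
t=5: ready={E,F,H} → run H
t=6: ready={E,F,H} → run H
t=7: ready={E,F,H} → run H
t=8: ready={E,F,H} → run H
t=9: ready={E,F,H} → run H
t=10: ready={E,F,H} → run H
t=11: ready={E,F,H} → run H
t=12: ready={E,F,H} → run H
t=13: ready={E,F} → run E
t=14: ready={E,F} → run E
t=15: ready={F} → run F
t=16: ready={F} → run F
t=17: ready={F} → run F
t=18: ready={F} → run F
t=19: ready={F} → run F
t=20: (idle)
t=21: (idle)
t=22: (idle)
t=23: (idle)

completion order = A, H, E, F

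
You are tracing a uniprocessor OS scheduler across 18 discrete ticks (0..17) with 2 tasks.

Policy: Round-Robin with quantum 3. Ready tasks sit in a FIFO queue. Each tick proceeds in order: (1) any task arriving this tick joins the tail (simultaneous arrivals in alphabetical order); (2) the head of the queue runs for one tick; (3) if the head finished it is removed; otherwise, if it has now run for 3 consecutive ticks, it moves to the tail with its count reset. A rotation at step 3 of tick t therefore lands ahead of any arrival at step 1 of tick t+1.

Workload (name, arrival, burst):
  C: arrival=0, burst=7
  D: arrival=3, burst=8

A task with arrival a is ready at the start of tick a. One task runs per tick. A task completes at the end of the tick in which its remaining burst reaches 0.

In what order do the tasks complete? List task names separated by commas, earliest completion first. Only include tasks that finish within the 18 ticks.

t=0: queue=[C] q_used=0 → run C
t=1: queue=[C] q_used=1 → run C
t=2: queue=[C] q_used=2 → run C
t=3: queue=[C,D] q_used=0 → run C
t=4: queue=[C,D] q_used=1 → run C
t=5: queue=[C,D] q_used=2 → run C
t=6: queue=[D,C] q_used=0 → run D
t=7: queue=[D,C] q_used=1 → run D
t=8: queue=[D,C] q_used=2 → run D
t=9: queue=[C,D] q_used=0 → run C
t=10: queue=[D] q_used=0 → run D
t=11: queue=[D] q_used=1 → run D
t=12: queue=[D] q_used=2 → run D
t=13: queue=[D] q_used=0 → run D
t=14: queue=[D] q_used=1 → run D
t=15: (idle)
t=16: (idle)
t=17: (idle)

completion order = C, D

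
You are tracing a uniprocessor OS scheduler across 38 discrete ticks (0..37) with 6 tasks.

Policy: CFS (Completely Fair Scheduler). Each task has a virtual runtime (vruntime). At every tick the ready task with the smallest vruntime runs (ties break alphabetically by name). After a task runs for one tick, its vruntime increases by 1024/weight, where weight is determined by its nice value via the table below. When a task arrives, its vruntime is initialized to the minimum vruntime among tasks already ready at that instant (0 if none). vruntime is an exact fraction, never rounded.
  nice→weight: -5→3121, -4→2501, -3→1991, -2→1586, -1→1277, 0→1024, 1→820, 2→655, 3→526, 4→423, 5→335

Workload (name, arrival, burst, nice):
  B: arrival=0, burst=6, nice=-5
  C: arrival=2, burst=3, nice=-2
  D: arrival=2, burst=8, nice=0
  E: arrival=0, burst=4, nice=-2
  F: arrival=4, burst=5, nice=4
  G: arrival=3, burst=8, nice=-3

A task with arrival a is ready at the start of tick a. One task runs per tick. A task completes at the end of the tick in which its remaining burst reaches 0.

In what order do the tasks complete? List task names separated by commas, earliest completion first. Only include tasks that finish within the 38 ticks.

completion order = C, B, E, G, D, F

t=0: vr[B=0 E=0] → run B
t=1: vr[B=1024/3121 E=0] → run E
t=2: vr[B=1024/3121 C=1024/3121 D=1024/3121 E=512/793] → run B
t=3: vr[B=2048/3121 C=1024/3121 D=1024/3121 E=512/793 G=1024/3121] → run C
t=4: vr[B=2048/3121 C=2409984/2474953 D=1024/3121 E=512/793 F=1024/3121 G=1024/3121] → run D
t=5: vr[B=2048/3121 C=2409984/2474953 D=4145/3121 E=512/793 F=1024/3121 G=1024/3121] → run F
t=6: vr[B=2048/3121 C=2409984/2474953 D=4145/3121 E=512/793 F=3629056/1320183 G=1024/3121] → run G
t=7: vr[B=2048/3121 C=2409984/2474953 D=4145/3121 E=512/793 F=3629056/1320183 G=5234688/6213911] → run E
t=8: vr[B=2048/3121 C=2409984/2474953 D=4145/3121 E=1024/793 F=3629056/1320183 G=5234688/6213911] → run B
t=9: vr[B=3072/3121 C=2409984/2474953 D=4145/3121 E=1024/793 F=3629056/1320183 G=5234688/6213911] → run G
t=10: vr[B=3072/3121 C=2409984/2474953 D=4145/3121 E=1024/793 F=3629056/1320183 G=8430592/6213911] → run C
t=11: vr[B=3072/3121 C=4007936/2474953 D=4145/3121 E=1024/793 F=3629056/1320183 G=8430592/6213911] → run B
t=12: vr[B=4096/3121 C=4007936/2474953 D=4145/3121 E=1024/793 F=3629056/1320183 G=8430592/6213911] → run E
t=13: vr[B=4096/3121 C=4007936/2474953 D=4145/3121 E=1536/793 F=3629056/1320183 G=8430592/6213911] → run B
t=14: vr[B=5120/3121 C=4007936/2474953 D=4145/3121 E=1536/793 F=3629056/1320183 G=8430592/6213911] → run D
t=15: vr[B=5120/3121 C=4007936/2474953 D=7266/3121 E=1536/793 F=3629056/1320183 G=8430592/6213911] → run G
t=16: vr[B=5120/3121 C=4007936/2474953 D=7266/3121 E=1536/793 F=3629056/1320183 G=11626496/6213911] → run C
t=17: vr[B=5120/3121 D=7266/3121 E=1536/793 F=3629056/1320183 G=11626496/6213911] → run B
t=18: vr[D=7266/3121 E=1536/793 F=3629056/1320183 G=11626496/6213911] → run G
t=19: vr[D=7266/3121 E=1536/793 F=3629056/1320183 G=14822400/6213911] → run E
t=20: vr[D=7266/3121 F=3629056/1320183 G=14822400/6213911] → run D
t=21: vr[D=10387/3121 F=3629056/1320183 G=14822400/6213911] → run G
t=22: vr[D=10387/3121 F=3629056/1320183 G=18018304/6213911] → run F
t=23: vr[D=10387/3121 F=6824960/1320183 G=18018304/6213911] → run G
t=24: vr[D=10387/3121 F=6824960/1320183 G=21214208/6213911] → run D
t=25: vr[D=13508/3121 F=6824960/1320183 G=21214208/6213911] → run G
t=26: vr[D=13508/3121 F=6824960/1320183 G=24410112/6213911] → run G
t=27: vr[D=13508/3121 F=6824960/1320183] → run D
t=28: vr[D=16629/3121 F=6824960/1320183] → run F
t=29: vr[D=16629/3121 F=3340288/440061] → run D
t=30: vr[D=19750/3121 F=3340288/440061] → run D
t=31: vr[D=22871/3121 F=3340288/440061] → run D
t=32: vr[F=3340288/440061] → run F
t=33: vr[F=13216768/1320183] → run F
t=34: (idle)
t=35: (idle)
t=36: (idle)
t=37: (idle)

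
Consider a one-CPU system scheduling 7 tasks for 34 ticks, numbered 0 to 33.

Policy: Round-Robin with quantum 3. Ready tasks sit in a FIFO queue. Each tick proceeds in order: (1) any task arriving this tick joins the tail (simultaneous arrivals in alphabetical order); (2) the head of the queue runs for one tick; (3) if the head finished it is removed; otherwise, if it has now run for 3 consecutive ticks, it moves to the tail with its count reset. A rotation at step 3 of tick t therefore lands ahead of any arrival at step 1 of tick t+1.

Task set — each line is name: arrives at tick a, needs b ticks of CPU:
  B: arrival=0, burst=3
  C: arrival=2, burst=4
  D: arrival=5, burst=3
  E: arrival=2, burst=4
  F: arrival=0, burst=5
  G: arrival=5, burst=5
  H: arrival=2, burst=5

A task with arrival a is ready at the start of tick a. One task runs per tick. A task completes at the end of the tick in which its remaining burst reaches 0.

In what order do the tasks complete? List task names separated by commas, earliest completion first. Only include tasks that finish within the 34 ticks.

completion order = B, D, F, C, E, H, G

t=0: queue=[B,F] q_used=0 → run B
t=1: queue=[B,F] q_used=1 → run B
t=2: queue=[B,F,C,E,H] q_used=2 → run B
t=3: queue=[F,C,E,H] q_used=0 → run F
t=4: queue=[F,C,E,H] q_used=1 → run F
t=5: queue=[F,C,E,H,D,G] q_used=2 → run F
t=6: queue=[C,E,H,D,G,F] q_used=0 → run C
t=7: queue=[C,E,H,D,G,F] q_used=1 → run C
t=8: queue=[C,E,H,D,G,F] q_used=2 → run C
t=9: queue=[E,H,D,G,F,C] q_used=0 → run E
t=10: queue=[E,H,D,G,F,C] q_used=1 → run E
t=11: queue=[E,H,D,G,F,C] q_used=2 → run E
t=12: queue=[H,D,G,F,C,E] q_used=0 → run H
t=13: queue=[H,D,G,F,C,E] q_used=1 → run H
t=14: queue=[H,D,G,F,C,E] q_used=2 → run H
t=15: queue=[D,G,F,C,E,H] q_used=0 → run D
t=16: queue=[D,G,F,C,E,H] q_used=1 → run D
t=17: queue=[D,G,F,C,E,H] q_used=2 → run D
t=18: queue=[G,F,C,E,H] q_used=0 → run G
t=19: queue=[G,F,C,E,H] q_used=1 → run G
t=20: queue=[G,F,C,E,H] q_used=2 → run G
t=21: queue=[F,C,E,H,G] q_used=0 → run F
t=22: queue=[F,C,E,H,G] q_used=1 → run F
t=23: queue=[C,E,H,G] q_used=0 → run C
t=24: queue=[E,H,G] q_used=0 → run E
t=25: queue=[H,G] q_used=0 → run H
t=26: queue=[H,G] q_used=1 → run H
t=27: queue=[G] q_used=0 → run G
t=28: queue=[G] q_used=1 → run G
t=29: (idle)
t=30: (idle)
t=31: (idle)
t=32: (idle)
t=33: (idle)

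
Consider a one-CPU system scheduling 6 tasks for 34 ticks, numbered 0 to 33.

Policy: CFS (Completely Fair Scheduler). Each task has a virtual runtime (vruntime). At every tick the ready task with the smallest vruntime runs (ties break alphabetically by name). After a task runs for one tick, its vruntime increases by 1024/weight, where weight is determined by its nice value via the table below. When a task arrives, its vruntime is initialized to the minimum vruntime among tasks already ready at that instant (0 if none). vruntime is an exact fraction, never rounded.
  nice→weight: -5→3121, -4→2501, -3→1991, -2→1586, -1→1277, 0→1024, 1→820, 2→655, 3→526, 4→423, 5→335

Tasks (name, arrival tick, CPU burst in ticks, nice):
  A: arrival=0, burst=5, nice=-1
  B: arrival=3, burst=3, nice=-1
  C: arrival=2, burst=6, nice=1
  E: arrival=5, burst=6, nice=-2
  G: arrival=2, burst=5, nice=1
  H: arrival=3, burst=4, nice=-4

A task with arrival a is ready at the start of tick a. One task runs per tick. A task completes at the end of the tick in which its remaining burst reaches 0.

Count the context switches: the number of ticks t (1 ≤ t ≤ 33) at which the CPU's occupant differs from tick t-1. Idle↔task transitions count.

t=0: vr[A=0] → run A
t=1: vr[A=1024/1277] → run A
t=2: vr[A=2048/1277 C=2048/1277 G=2048/1277] → run A
t=3: vr[A=3072/1277 B=2048/1277 C=2048/1277 G=2048/1277 H=2048/1277] → run B
t=4: vr[A=3072/1277 B=3072/1277 C=2048/1277 G=2048/1277 H=2048/1277] → run C
t=5: vr[A=3072/1277 B=3072/1277 C=746752/261785 E=2048/1277 G=2048/1277 H=2048/1277] → run E
t=6: vr[A=3072/1277 B=3072/1277 C=746752/261785 E=2277888/1012661 G=2048/1277 H=2048/1277] → run G
t=7: vr[A=3072/1277 B=3072/1277 C=746752/261785 E=2277888/1012661 G=746752/261785 H=2048/1277] → run H
t=8: vr[A=3072/1277 B=3072/1277 C=746752/261785 E=2277888/1012661 G=746752/261785 H=6429696/3193777] → run H
t=9: vr[A=3072/1277 B=3072/1277 C=746752/261785 E=2277888/1012661 G=746752/261785 H=7737344/3193777] → run E
t=10: vr[A=3072/1277 B=3072/1277 C=746752/261785 E=2931712/1012661 G=746752/261785 H=7737344/3193777] → run A
t=11: vr[A=4096/1277 B=3072/1277 C=746752/261785 E=2931712/1012661 G=746752/261785 H=7737344/3193777] → run B
t=12: vr[A=4096/1277 B=4096/1277 C=746752/261785 E=2931712/1012661 G=746752/261785 H=7737344/3193777] → run H
t=13: vr[A=4096/1277 B=4096/1277 C=746752/261785 E=2931712/1012661 G=746752/261785 H=9044992/3193777] → run H
t=14: vr[A=4096/1277 B=4096/1277 C=746752/261785 E=2931712/1012661 G=746752/261785] → run C
t=15: vr[A=4096/1277 B=4096/1277 C=1073664/261785 E=2931712/1012661 G=746752/261785] → run G
t=16: vr[A=4096/1277 B=4096/1277 C=1073664/261785 E=2931712/1012661 G=1073664/261785] → run E
t=17: vr[A=4096/1277 B=4096/1277 C=1073664/261785 E=3585536/1012661 G=1073664/261785] → run A
t=18: vr[B=4096/1277 C=1073664/261785 E=3585536/1012661 G=1073664/261785] → run B
t=19: vr[C=1073664/261785 E=3585536/1012661 G=1073664/261785] → run E
t=20: vr[C=1073664/261785 E=4239360/1012661 G=1073664/261785] → run C
t=21: vr[C=1400576/261785 E=4239360/1012661 G=1073664/261785] → run G
t=22: vr[C=1400576/261785 E=4239360/1012661 G=1400576/261785] → run E
t=23: vr[C=1400576/261785 E=4893184/1012661 G=1400576/261785] → run E
t=24: vr[C=1400576/261785 G=1400576/261785] → run C
t=25: vr[C=1727488/261785 G=1400576/261785] → run G
t=26: vr[C=1727488/261785 G=1727488/261785] → run C
t=27: vr[C=410880/52357 G=1727488/261785] → run G
t=28: vr[C=410880/52357] → run C
t=29: (idle)
t=30: (idle)
t=31: (idle)
t=32: (idle)
t=33: (idle)

context switches = 24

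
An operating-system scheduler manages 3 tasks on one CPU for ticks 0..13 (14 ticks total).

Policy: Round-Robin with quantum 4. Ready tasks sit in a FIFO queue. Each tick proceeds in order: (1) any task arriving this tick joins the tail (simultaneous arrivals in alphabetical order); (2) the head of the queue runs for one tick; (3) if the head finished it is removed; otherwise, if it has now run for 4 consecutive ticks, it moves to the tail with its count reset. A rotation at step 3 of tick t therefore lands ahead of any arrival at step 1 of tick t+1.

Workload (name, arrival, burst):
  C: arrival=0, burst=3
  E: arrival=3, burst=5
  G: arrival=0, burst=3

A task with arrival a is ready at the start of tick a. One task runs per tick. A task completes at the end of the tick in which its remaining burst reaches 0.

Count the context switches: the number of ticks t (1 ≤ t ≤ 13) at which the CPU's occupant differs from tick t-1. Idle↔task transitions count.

t=0: queue=[C,G] q_used=0 → run C
t=1: queue=[C,G] q_used=1 → run C
t=2: queue=[C,G] q_used=2 → run C
t=3: queue=[G,E] q_used=0 → run G
t=4: queue=[G,E] q_used=1 → run G
t=5: queue=[G,E] q_used=2 → run G
t=6: queue=[E] q_used=0 → run E
t=7: queue=[E] q_used=1 → run E
t=8: queue=[E] q_used=2 → run E
t=9: queue=[E] q_used=3 → run E
t=10: queue=[E] q_used=0 → run E
t=11: (idle)
t=12: (idle)
t=13: (idle)

context switches = 3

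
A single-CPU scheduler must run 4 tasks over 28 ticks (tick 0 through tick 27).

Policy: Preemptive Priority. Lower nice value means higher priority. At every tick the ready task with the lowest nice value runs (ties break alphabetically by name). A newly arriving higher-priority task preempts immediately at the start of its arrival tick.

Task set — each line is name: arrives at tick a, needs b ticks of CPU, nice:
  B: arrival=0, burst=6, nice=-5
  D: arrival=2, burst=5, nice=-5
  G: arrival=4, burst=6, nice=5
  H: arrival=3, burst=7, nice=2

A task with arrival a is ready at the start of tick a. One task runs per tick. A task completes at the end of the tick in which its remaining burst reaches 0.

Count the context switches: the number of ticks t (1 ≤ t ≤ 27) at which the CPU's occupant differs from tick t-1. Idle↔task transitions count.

context switches = 4

t=0: ready={B} → run B
t=1: ready={B} → run B
t=2: ready={B,D} → run B
t=3: ready={B,D,H} → run B
t=4: ready={B,D,G,H} → run B
t=5: ready={B,D,G,H} → run B
t=6: ready={D,G,H} → run D
t=7: ready={D,G,H} → run D
t=8: ready={D,G,H} → run D
t=9: ready={D,G,H} → run D
t=10: ready={D,G,H} → run D
t=11: ready={G,H} → run H
t=12: ready={G,H} → run H
t=13: ready={G,H} → run H
t=14: ready={G,H} → run H
t=15: ready={G,H} → run H
t=16: ready={G,H} → run H
t=17: ready={G,H} → run H
t=18: ready={G} → run G
t=19: ready={G} → run G
t=20: ready={G} → run G
t=21: ready={G} → run G
t=22: ready={G} → run G
t=23: ready={G} → run G
t=24: (idle)
t=25: (idle)
t=26: (idle)
t=27: (idle)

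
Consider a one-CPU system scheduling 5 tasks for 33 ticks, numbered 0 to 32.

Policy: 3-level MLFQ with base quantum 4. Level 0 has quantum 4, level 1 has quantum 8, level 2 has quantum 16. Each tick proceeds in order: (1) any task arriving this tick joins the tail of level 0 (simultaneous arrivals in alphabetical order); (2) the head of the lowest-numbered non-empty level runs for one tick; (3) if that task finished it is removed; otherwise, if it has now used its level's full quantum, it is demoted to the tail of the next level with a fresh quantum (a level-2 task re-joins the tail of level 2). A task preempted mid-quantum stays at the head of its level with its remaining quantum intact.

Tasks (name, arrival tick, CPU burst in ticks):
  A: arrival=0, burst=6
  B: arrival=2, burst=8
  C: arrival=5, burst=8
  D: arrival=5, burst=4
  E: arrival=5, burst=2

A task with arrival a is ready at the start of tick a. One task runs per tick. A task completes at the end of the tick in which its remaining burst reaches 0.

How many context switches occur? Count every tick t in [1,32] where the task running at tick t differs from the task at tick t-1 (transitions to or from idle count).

context switches = 8

t=0: L0/L1/L2 = A/-/- → run A
t=1: L0/L1/L2 = A/-/- → run A
t=2: L0/L1/L2 = AB/-/- → run A
t=3: L0/L1/L2 = AB/-/- → run A
t=4: L0/L1/L2 = B/A/- → run B
t=5: L0/L1/L2 = BCDE/A/- → run B
t=6: L0/L1/L2 = BCDE/A/- → run B
t=7: L0/L1/L2 = BCDE/A/- → run B
t=8: L0/L1/L2 = CDE/AB/- → run C
t=9: L0/L1/L2 = CDE/AB/- → run C
t=10: L0/L1/L2 = CDE/AB/- → run C
t=11: L0/L1/L2 = CDE/AB/- → run C
t=12: L0/L1/L2 = DE/ABC/- → run D
t=13: L0/L1/L2 = DE/ABC/- → run D
t=14: L0/L1/L2 = DE/ABC/- → run D
t=15: L0/L1/L2 = DE/ABC/- → run D
t=16: L0/L1/L2 = E/ABC/- → run E
t=17: L0/L1/L2 = E/ABC/- → run E
t=18: L0/L1/L2 = -/ABC/- → run A
t=19: L0/L1/L2 = -/ABC/- → run A
t=20: L0/L1/L2 = -/BC/- → run B
t=21: L0/L1/L2 = -/BC/- → run B
t=22: L0/L1/L2 = -/BC/- → run B
t=23: L0/L1/L2 = -/BC/- → run B
t=24: L0/L1/L2 = -/C/- → run C
t=25: L0/L1/L2 = -/C/- → run C
t=26: L0/L1/L2 = -/C/- → run C
t=27: L0/L1/L2 = -/C/- → run C
t=28: (idle)
t=29: (idle)
t=30: (idle)
t=31: (idle)
t=32: (idle)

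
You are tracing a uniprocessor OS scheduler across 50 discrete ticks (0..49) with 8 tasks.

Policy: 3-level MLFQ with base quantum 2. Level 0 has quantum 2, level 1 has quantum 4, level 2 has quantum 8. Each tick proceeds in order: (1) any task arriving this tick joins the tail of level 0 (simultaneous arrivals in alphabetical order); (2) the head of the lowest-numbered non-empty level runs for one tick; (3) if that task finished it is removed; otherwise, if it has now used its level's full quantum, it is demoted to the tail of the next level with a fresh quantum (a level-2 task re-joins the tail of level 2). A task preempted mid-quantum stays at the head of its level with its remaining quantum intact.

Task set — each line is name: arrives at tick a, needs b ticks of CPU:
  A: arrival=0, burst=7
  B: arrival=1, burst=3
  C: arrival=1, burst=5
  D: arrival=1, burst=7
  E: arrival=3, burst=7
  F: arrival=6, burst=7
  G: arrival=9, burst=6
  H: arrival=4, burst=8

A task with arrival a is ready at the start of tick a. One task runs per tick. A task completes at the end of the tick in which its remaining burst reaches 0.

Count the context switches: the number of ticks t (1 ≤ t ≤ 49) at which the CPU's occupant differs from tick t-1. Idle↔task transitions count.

t=0: L0/L1/L2 = A/-/- → run A
t=1: L0/L1/L2 = ABCD/-/- → run A
t=2: L0/L1/L2 = BCD/A/- → run B
t=3: L0/L1/L2 = BCDE/A/- → run B
t=4: L0/L1/L2 = CDEH/AB/- → run C
t=5: L0/L1/L2 = CDEH/AB/- → run C
t=6: L0/L1/L2 = DEHF/ABC/- → run D
t=7: L0/L1/L2 = DEHF/ABC/- → run D
t=8: L0/L1/L2 = EHF/ABCD/- → run E
t=9: L0/L1/L2 = EHFG/ABCD/- → run E
t=10: L0/L1/L2 = HFG/ABCDE/- → run H
t=11: L0/L1/L2 = HFG/ABCDE/- → run H
t=12: L0/L1/L2 = FG/ABCDEH/- → run F
t=13: L0/L1/L2 = FG/ABCDEH/- → run F
t=14: L0/L1/L2 = G/ABCDEHF/- → run G
t=15: L0/L1/L2 = G/ABCDEHF/- → run G
t=16: L0/L1/L2 = -/ABCDEHFG/- → run A
t=17: L0/L1/L2 = -/ABCDEHFG/- → run A
t=18: L0/L1/L2 = -/ABCDEHFG/- → run A
t=19: L0/L1/L2 = -/ABCDEHFG/- → run A
t=20: L0/L1/L2 = -/BCDEHFG/A → run B
t=21: L0/L1/L2 = -/CDEHFG/A → run C
t=22: L0/L1/L2 = -/CDEHFG/A → run C
t=23: L0/L1/L2 = -/CDEHFG/A → run C
t=24: L0/L1/L2 = -/DEHFG/A → run D
t=25: L0/L1/L2 = -/DEHFG/A → run D
t=26: L0/L1/L2 = -/DEHFG/A → run D
t=27: L0/L1/L2 = -/DEHFG/A → run D
t=28: L0/L1/L2 = -/EHFG/AD → run E
t=29: L0/L1/L2 = -/EHFG/AD → run E
t=30: L0/L1/L2 = -/EHFG/AD → run E
t=31: L0/L1/L2 = -/EHFG/AD → run E
t=32: L0/L1/L2 = -/HFG/ADE → run H
t=33: L0/L1/L2 = -/HFG/ADE → run H
t=34: L0/L1/L2 = -/HFG/ADE → run H
t=35: L0/L1/L2 = -/HFG/ADE → run H
t=36: L0/L1/L2 = -/FG/ADEH → run F
t=37: L0/L1/L2 = -/FG/ADEH → run F
t=38: L0/L1/L2 = -/FG/ADEH → run F
t=39: L0/L1/L2 = -/FG/ADEH → run F
t=40: L0/L1/L2 = -/G/ADEHF → run G
t=41: L0/L1/L2 = -/G/ADEHF → run G
t=42: L0/L1/L2 = -/G/ADEHF → run G
t=43: L0/L1/L2 = -/G/ADEHF → run G
t=44: L0/L1/L2 = -/-/ADEHF → run A
t=45: L0/L1/L2 = -/-/DEHF → run D
t=46: L0/L1/L2 = -/-/EHF → run E
t=47: L0/L1/L2 = -/-/HF → run H
t=48: L0/L1/L2 = -/-/HF → run H
t=49: L0/L1/L2 = -/-/F → run F

context switches = 20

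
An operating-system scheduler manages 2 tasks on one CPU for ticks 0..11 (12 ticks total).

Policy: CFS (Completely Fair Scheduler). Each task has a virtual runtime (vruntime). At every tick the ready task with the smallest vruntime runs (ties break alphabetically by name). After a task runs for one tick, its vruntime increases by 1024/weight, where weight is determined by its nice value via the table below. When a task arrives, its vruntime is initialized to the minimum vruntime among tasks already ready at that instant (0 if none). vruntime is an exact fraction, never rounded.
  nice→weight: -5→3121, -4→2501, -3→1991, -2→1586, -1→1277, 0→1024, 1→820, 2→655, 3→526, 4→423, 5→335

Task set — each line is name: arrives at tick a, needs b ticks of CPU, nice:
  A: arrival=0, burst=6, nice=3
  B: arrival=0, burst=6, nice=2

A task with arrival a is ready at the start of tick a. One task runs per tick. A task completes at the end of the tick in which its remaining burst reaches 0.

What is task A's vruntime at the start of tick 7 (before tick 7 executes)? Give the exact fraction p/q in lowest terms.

vruntime(A, start of tick 7) = 1536/263

t=0: vr[A=0 B=0] → run A
t=1: vr[A=512/263 B=0] → run B
t=2: vr[A=512/263 B=1024/655] → run B
t=3: vr[A=512/263 B=2048/655] → run A
t=4: vr[A=1024/263 B=2048/655] → run B
t=5: vr[A=1024/263 B=3072/655] → run A
t=6: vr[A=1536/263 B=3072/655] → run B
t=7: vr[A=1536/263 B=4096/655] → run A
t=8: vr[A=2048/263 B=4096/655] → run B
t=9: vr[A=2048/263 B=1024/131] → run A
t=10: vr[A=2560/263 B=1024/131] → run B
t=11: vr[A=2560/263] → run A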